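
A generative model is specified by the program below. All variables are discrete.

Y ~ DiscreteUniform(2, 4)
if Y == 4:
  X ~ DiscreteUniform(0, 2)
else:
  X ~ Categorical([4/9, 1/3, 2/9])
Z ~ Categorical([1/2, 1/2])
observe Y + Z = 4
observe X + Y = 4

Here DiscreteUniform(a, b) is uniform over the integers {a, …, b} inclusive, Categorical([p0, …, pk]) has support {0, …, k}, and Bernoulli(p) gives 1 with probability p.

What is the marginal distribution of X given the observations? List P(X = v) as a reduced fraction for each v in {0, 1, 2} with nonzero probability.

P(X=0) = 1/2, P(X=1) = 1/2

Enumerate traces; 2 have nonzero weight after conditioning:
  (Y=3, X=1, Z=1) weight 1/18
  (Y=4, X=0, Z=0) weight 1/18
Group by X:
  weight(X=0) = 1/18
  weight(X=1) = 1/18
Total weight = 1/18 + 1/18 = 1/9
P(X=0 | obs) = 1/18 / 1/9 = 1/2
P(X=1 | obs) = 1/18 / 1/9 = 1/2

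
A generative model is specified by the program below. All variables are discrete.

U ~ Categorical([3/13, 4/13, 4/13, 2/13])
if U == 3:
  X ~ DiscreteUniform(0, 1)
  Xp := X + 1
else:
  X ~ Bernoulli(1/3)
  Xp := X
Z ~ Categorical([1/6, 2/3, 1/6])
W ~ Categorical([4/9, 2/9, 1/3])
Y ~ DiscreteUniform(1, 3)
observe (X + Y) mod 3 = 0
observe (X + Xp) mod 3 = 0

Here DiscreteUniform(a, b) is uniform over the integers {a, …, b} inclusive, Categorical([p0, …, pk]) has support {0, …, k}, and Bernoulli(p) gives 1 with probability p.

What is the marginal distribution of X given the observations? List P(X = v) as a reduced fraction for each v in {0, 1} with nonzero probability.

P(X=0) = 22/25, P(X=1) = 3/25

Enumerate traces; 36 have nonzero weight after conditioning:
  (U=0, X=0, Z=0, W=0, Y=3) weight 4/1053
  (U=0, X=0, Z=0, W=1, Y=3) weight 2/1053
  (U=0, X=0, Z=0, W=2, Y=3) weight 1/351
  (U=0, X=0, Z=1, W=0, Y=3) weight 16/1053
  (U=0, X=0, Z=1, W=1, Y=3) weight 8/1053
  (U=0, X=0, Z=1, W=2, Y=3) weight 4/351
  (U=0, X=0, Z=2, W=0, Y=3) weight 4/1053
  (U=0, X=0, Z=2, W=1, Y=3) weight 2/1053
  (U=3, X=1, Z=0, W=0, Y=2) weight 2/1053
  … 27 more
Group by X:
  weight(X=0) = 22/117
  weight(X=1) = 1/39
Total weight = 22/117 + 1/39 = 25/117
P(X=0 | obs) = 22/117 / 25/117 = 22/25
P(X=1 | obs) = 1/39 / 25/117 = 3/25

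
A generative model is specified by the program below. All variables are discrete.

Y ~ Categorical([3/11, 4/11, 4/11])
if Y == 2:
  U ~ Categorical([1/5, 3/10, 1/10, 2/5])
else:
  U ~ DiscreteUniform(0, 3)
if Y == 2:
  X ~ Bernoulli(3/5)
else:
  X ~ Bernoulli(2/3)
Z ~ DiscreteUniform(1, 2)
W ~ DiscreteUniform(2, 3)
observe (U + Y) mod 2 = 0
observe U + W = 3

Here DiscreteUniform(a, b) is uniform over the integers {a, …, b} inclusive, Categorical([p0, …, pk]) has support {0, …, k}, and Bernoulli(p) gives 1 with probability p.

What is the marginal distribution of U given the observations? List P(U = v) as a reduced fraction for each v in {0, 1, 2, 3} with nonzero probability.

P(U=0) = 31/51, P(U=1) = 20/51

Enumerate traces; 12 have nonzero weight after conditioning:
  (Y=0, U=0, X=0, Z=1, W=3) weight 1/176
  (Y=0, U=0, X=0, Z=2, W=3) weight 1/176
  (Y=0, U=0, X=1, Z=1, W=3) weight 1/88
  (Y=0, U=0, X=1, Z=2, W=3) weight 1/88
  (Y=1, U=1, X=0, Z=1, W=2) weight 1/132
  (Y=1, U=1, X=0, Z=2, W=2) weight 1/132
  (Y=1, U=1, X=1, Z=1, W=2) weight 1/66
  (Y=1, U=1, X=1, Z=2, W=2) weight 1/66
  … 4 more
Group by U:
  weight(U=0) = 31/440
  weight(U=1) = 1/22
Total weight = 31/440 + 1/22 = 51/440
P(U=0 | obs) = 31/440 / 51/440 = 31/51
P(U=1 | obs) = 1/22 / 51/440 = 20/51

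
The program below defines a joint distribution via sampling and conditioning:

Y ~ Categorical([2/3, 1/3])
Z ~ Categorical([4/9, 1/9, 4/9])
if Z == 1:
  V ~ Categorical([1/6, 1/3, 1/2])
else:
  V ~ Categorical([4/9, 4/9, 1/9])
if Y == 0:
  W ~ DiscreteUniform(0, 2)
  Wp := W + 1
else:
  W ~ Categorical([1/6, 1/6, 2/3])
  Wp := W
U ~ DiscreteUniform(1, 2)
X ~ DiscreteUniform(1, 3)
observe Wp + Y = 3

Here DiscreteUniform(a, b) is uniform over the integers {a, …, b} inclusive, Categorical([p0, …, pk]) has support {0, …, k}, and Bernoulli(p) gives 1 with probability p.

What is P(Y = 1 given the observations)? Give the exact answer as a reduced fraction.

P(Y = 1 | obs) = 1/2

Enumerate traces; 108 have nonzero weight after conditioning:
  (Y=0, Z=0, V=0, W=2, U=1, X=1) weight 16/2187
  (Y=0, Z=0, V=0, W=2, U=1, X=2) weight 16/2187
  (Y=0, Z=0, V=0, W=2, U=1, X=3) weight 16/2187
  (Y=0, Z=0, V=0, W=2, U=2, X=1) weight 16/2187
  (Y=0, Z=0, V=0, W=2, U=2, X=2) weight 16/2187
  (Y=0, Z=0, V=0, W=2, U=2, X=3) weight 16/2187
  (Y=0, Z=0, V=1, W=2, U=1, X=1) weight 16/2187
  (Y=0, Z=0, V=1, W=2, U=1, X=2) weight 16/2187
  (Y=1, Z=0, V=0, W=2, U=1, X=1) weight 16/2187
  … 99 more
Group by Y:
  weight(Y=0) = 2/9
  weight(Y=1) = 2/9
Total weight = 2/9 + 2/9 = 4/9
P(Y=0 | obs) = 2/9 / 4/9 = 1/2
P(Y=1 | obs) = 2/9 / 4/9 = 1/2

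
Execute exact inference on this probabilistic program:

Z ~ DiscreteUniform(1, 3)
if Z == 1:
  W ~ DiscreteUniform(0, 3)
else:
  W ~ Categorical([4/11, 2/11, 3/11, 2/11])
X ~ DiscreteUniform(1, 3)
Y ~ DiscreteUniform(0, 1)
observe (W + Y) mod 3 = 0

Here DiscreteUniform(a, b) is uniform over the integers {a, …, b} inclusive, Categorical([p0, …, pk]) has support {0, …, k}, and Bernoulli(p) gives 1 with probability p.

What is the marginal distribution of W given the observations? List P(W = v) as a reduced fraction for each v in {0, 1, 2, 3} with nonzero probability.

Enumerate traces; 27 have nonzero weight after conditioning:
  (Z=1, W=0, X=1, Y=0) weight 1/72
  (Z=1, W=0, X=2, Y=0) weight 1/72
  (Z=1, W=0, X=3, Y=0) weight 1/72
  (Z=1, W=2, X=1, Y=1) weight 1/72
  (Z=1, W=2, X=2, Y=1) weight 1/72
  (Z=1, W=2, X=3, Y=1) weight 1/72
  (Z=1, W=3, X=1, Y=0) weight 1/72
  (Z=1, W=3, X=2, Y=0) weight 1/72
  … 19 more
Group by W:
  weight(W=0) = 43/264
  weight(W=2) = 35/264
  weight(W=3) = 9/88
Total weight = 43/264 + 35/264 + 9/88 = 35/88
P(W=0 | obs) = 43/264 / 35/88 = 43/105
P(W=2 | obs) = 35/264 / 35/88 = 1/3
P(W=3 | obs) = 9/88 / 35/88 = 9/35

P(W=0) = 43/105, P(W=2) = 1/3, P(W=3) = 9/35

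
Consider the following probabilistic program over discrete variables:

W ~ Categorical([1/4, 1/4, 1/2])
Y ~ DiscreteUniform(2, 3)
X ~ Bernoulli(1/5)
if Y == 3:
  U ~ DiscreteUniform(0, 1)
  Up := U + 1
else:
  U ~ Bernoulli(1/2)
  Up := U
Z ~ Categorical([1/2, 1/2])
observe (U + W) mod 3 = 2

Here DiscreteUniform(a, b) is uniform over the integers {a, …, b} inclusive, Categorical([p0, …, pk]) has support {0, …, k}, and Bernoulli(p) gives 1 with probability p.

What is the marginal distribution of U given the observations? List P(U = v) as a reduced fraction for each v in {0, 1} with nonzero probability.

Enumerate traces; 16 have nonzero weight after conditioning:
  (W=1, Y=2, X=0, U=1, Z=0) weight 1/40
  (W=1, Y=2, X=0, U=1, Z=1) weight 1/40
  (W=1, Y=2, X=1, U=1, Z=0) weight 1/160
  (W=1, Y=2, X=1, U=1, Z=1) weight 1/160
  (W=1, Y=3, X=0, U=1, Z=0) weight 1/40
  (W=1, Y=3, X=0, U=1, Z=1) weight 1/40
  (W=1, Y=3, X=1, U=1, Z=0) weight 1/160
  (W=1, Y=3, X=1, U=1, Z=1) weight 1/160
  (W=2, Y=2, X=0, U=0, Z=0) weight 1/20
  … 7 more
Group by U:
  weight(U=0) = 1/4
  weight(U=1) = 1/8
Total weight = 1/4 + 1/8 = 3/8
P(U=0 | obs) = 1/4 / 3/8 = 2/3
P(U=1 | obs) = 1/8 / 3/8 = 1/3

P(U=0) = 2/3, P(U=1) = 1/3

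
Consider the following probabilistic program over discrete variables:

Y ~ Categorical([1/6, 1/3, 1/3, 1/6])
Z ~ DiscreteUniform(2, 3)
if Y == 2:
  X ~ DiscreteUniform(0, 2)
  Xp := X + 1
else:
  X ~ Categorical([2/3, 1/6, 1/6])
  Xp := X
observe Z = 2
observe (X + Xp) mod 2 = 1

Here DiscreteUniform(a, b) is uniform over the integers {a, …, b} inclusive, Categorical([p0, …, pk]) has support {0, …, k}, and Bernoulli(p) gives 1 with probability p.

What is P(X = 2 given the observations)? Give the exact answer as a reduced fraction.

Enumerate traces; 3 have nonzero weight after conditioning:
  (Y=2, Z=2, X=0) weight 1/18
  (Y=2, Z=2, X=1) weight 1/18
  (Y=2, Z=2, X=2) weight 1/18
Group by X:
  weight(X=0) = 1/18
  weight(X=1) = 1/18
  weight(X=2) = 1/18
Total weight = 1/18 + 1/18 + 1/18 = 1/6
P(X=0 | obs) = 1/18 / 1/6 = 1/3
P(X=1 | obs) = 1/18 / 1/6 = 1/3
P(X=2 | obs) = 1/18 / 1/6 = 1/3

P(X = 2 | obs) = 1/3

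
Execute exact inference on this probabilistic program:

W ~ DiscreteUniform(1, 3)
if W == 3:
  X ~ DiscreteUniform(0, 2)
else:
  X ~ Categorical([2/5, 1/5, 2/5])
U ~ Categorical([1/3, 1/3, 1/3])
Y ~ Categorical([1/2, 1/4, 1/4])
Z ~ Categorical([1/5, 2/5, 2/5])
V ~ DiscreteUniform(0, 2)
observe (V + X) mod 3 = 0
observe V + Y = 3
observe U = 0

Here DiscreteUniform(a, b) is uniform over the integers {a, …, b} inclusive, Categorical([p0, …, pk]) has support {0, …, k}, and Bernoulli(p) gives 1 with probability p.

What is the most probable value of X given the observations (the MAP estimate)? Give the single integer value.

Enumerate traces; 18 have nonzero weight after conditioning:
  (W=1, X=1, U=0, Y=1, Z=0, V=2) weight 1/2700
  (W=1, X=1, U=0, Y=1, Z=1, V=2) weight 1/1350
  (W=1, X=1, U=0, Y=1, Z=2, V=2) weight 1/1350
  (W=1, X=2, U=0, Y=2, Z=0, V=1) weight 1/1350
  (W=1, X=2, U=0, Y=2, Z=1, V=1) weight 1/675
  (W=1, X=2, U=0, Y=2, Z=2, V=1) weight 1/675
  (W=2, X=1, U=0, Y=1, Z=0, V=2) weight 1/2700
  (W=2, X=1, U=0, Y=1, Z=1, V=2) weight 1/1350
  … 10 more
Group by X:
  weight(X=1) = 11/1620
  weight(X=2) = 17/1620
Total weight = 11/1620 + 17/1620 = 7/405
P(X=1 | obs) = 11/1620 / 7/405 = 11/28
P(X=2 | obs) = 17/1620 / 7/405 = 17/28
argmax = 2

argmax_v P(X = v | obs) = 2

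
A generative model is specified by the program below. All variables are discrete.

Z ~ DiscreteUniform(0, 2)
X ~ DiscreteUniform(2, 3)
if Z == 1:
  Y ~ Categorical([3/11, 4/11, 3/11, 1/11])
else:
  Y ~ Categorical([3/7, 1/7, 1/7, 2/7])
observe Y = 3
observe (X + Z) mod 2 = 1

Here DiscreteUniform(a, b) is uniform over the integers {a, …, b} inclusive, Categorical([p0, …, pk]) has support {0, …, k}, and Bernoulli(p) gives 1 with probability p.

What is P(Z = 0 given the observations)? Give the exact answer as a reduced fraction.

P(Z = 0 | obs) = 22/51

Enumerate traces; 3 have nonzero weight after conditioning:
  (Z=0, X=3, Y=3) weight 1/21
  (Z=1, X=2, Y=3) weight 1/66
  (Z=2, X=3, Y=3) weight 1/21
Group by Z:
  weight(Z=0) = 1/21
  weight(Z=1) = 1/66
  weight(Z=2) = 1/21
Total weight = 1/21 + 1/66 + 1/21 = 17/154
P(Z=0 | obs) = 1/21 / 17/154 = 22/51
P(Z=1 | obs) = 1/66 / 17/154 = 7/51
P(Z=2 | obs) = 1/21 / 17/154 = 22/51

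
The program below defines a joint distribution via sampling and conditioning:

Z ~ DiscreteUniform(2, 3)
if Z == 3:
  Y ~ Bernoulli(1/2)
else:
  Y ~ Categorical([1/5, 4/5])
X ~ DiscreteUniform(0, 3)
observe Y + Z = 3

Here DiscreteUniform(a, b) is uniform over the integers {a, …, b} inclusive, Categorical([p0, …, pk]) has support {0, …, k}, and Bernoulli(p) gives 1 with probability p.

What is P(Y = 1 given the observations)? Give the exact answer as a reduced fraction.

Enumerate traces; 8 have nonzero weight after conditioning:
  (Z=2, Y=1, X=0) weight 1/10
  (Z=2, Y=1, X=1) weight 1/10
  (Z=2, Y=1, X=2) weight 1/10
  (Z=2, Y=1, X=3) weight 1/10
  (Z=3, Y=0, X=0) weight 1/16
  (Z=3, Y=0, X=1) weight 1/16
  (Z=3, Y=0, X=2) weight 1/16
  (Z=3, Y=0, X=3) weight 1/16
Group by Y:
  weight(Y=0) = 1/4
  weight(Y=1) = 2/5
Total weight = 1/4 + 2/5 = 13/20
P(Y=0 | obs) = 1/4 / 13/20 = 5/13
P(Y=1 | obs) = 2/5 / 13/20 = 8/13

P(Y = 1 | obs) = 8/13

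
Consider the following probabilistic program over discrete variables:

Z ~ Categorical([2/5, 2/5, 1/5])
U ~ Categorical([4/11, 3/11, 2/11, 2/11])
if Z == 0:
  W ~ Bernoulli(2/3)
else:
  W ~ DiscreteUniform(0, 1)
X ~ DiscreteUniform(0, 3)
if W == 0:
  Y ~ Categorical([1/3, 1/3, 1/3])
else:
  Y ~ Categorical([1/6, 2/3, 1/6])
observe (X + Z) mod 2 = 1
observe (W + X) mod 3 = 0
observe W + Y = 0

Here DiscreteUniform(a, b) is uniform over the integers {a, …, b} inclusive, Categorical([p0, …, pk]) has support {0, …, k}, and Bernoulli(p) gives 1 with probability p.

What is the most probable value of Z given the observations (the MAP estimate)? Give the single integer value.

Enumerate traces; 12 have nonzero weight after conditioning:
  (Z=0, U=0, W=0, X=3, Y=0) weight 2/495
  (Z=0, U=1, W=0, X=3, Y=0) weight 1/330
  (Z=0, U=2, W=0, X=3, Y=0) weight 1/495
  (Z=0, U=3, W=0, X=3, Y=0) weight 1/495
  (Z=1, U=0, W=0, X=0, Y=0) weight 1/165
  (Z=1, U=1, W=0, X=0, Y=0) weight 1/220
  (Z=1, U=2, W=0, X=0, Y=0) weight 1/330
  (Z=1, U=3, W=0, X=0, Y=0) weight 1/330
  (Z=2, U=0, W=0, X=3, Y=0) weight 1/330
  … 3 more
Group by Z:
  weight(Z=0) = 1/90
  weight(Z=1) = 1/60
  weight(Z=2) = 1/120
Total weight = 1/90 + 1/60 + 1/120 = 13/360
P(Z=0 | obs) = 1/90 / 13/360 = 4/13
P(Z=1 | obs) = 1/60 / 13/360 = 6/13
P(Z=2 | obs) = 1/120 / 13/360 = 3/13
argmax = 1

argmax_v P(Z = v | obs) = 1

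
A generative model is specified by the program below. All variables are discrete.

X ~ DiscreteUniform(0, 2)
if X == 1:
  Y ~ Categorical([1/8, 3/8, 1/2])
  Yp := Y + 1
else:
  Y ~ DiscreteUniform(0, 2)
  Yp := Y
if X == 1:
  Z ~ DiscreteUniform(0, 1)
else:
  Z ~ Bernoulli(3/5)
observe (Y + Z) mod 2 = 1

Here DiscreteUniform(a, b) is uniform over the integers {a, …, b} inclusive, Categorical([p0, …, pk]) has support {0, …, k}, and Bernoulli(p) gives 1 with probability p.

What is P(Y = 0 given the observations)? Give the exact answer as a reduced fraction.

P(Y = 0 | obs) = 111/376

Enumerate traces; 9 have nonzero weight after conditioning:
  (X=0, Y=0, Z=1) weight 1/15
  (X=0, Y=1, Z=0) weight 2/45
  (X=0, Y=2, Z=1) weight 1/15
  (X=1, Y=0, Z=1) weight 1/48
  (X=1, Y=1, Z=0) weight 1/16
  (X=1, Y=2, Z=1) weight 1/12
  (X=2, Y=0, Z=1) weight 1/15
  (X=2, Y=1, Z=0) weight 2/45
  … 1 more
Group by Y:
  weight(Y=0) = 37/240
  weight(Y=1) = 109/720
  weight(Y=2) = 13/60
Total weight = 37/240 + 109/720 + 13/60 = 47/90
P(Y=0 | obs) = 37/240 / 47/90 = 111/376
P(Y=1 | obs) = 109/720 / 47/90 = 109/376
P(Y=2 | obs) = 13/60 / 47/90 = 39/94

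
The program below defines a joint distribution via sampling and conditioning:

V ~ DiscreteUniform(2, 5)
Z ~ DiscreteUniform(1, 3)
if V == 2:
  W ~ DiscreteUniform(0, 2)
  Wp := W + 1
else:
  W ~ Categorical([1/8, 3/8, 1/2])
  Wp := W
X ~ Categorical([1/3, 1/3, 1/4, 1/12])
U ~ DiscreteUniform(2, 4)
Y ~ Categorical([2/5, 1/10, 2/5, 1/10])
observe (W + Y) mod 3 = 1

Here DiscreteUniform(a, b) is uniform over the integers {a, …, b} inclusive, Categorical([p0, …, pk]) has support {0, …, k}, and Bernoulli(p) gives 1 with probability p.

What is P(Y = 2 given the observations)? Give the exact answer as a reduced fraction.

P(Y = 2 | obs) = 11/23

Enumerate traces; 576 have nonzero weight after conditioning:
  (V=2, Z=1, W=0, X=0, U=2, Y=1) weight 1/3240
  (V=2, Z=1, W=0, X=0, U=3, Y=1) weight 1/3240
  (V=2, Z=1, W=0, X=0, U=4, Y=1) weight 1/3240
  (V=2, Z=1, W=0, X=1, U=2, Y=1) weight 1/3240
  (V=2, Z=1, W=0, X=1, U=3, Y=1) weight 1/3240
  (V=2, Z=1, W=0, X=1, U=4, Y=1) weight 1/3240
  (V=2, Z=1, W=0, X=2, U=2, Y=1) weight 1/4320
  (V=2, Z=1, W=0, X=2, U=3, Y=1) weight 1/4320
  (V=2, Z=1, W=1, X=0, U=2, Y=0) weight 1/810
  (V=2, Z=1, W=1, X=0, U=2, Y=3) weight 1/3240
  … 566 more
Group by Y:
  weight(Y=0) = 7/48
  weight(Y=1) = 17/960
  weight(Y=2) = 11/60
  weight(Y=3) = 7/192
Total weight = 7/48 + 17/960 + 11/60 + 7/192 = 23/60
P(Y=0 | obs) = 7/48 / 23/60 = 35/92
P(Y=1 | obs) = 17/960 / 23/60 = 17/368
P(Y=2 | obs) = 11/60 / 23/60 = 11/23
P(Y=3 | obs) = 7/192 / 23/60 = 35/368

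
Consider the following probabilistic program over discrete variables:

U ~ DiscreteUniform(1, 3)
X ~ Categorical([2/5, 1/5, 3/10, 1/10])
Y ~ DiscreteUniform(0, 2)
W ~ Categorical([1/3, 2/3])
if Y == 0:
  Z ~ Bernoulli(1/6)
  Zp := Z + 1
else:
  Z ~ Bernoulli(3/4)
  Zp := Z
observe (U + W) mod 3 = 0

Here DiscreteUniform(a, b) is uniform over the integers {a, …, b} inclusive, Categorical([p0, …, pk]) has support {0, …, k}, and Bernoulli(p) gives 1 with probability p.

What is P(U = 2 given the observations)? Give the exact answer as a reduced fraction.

P(U = 2 | obs) = 2/3

Enumerate traces; 48 have nonzero weight after conditioning:
  (U=2, X=0, Y=0, W=1, Z=0) weight 2/81
  (U=2, X=0, Y=0, W=1, Z=1) weight 2/405
  (U=2, X=0, Y=1, W=1, Z=0) weight 1/135
  (U=2, X=0, Y=1, W=1, Z=1) weight 1/45
  (U=2, X=0, Y=2, W=1, Z=0) weight 1/135
  (U=2, X=0, Y=2, W=1, Z=1) weight 1/45
  (U=2, X=1, Y=0, W=1, Z=0) weight 1/81
  (U=2, X=1, Y=0, W=1, Z=1) weight 1/405
  (U=3, X=0, Y=0, W=0, Z=0) weight 1/81
  … 39 more
Group by U:
  weight(U=2) = 2/9
  weight(U=3) = 1/9
Total weight = 2/9 + 1/9 = 1/3
P(U=2 | obs) = 2/9 / 1/3 = 2/3
P(U=3 | obs) = 1/9 / 1/3 = 1/3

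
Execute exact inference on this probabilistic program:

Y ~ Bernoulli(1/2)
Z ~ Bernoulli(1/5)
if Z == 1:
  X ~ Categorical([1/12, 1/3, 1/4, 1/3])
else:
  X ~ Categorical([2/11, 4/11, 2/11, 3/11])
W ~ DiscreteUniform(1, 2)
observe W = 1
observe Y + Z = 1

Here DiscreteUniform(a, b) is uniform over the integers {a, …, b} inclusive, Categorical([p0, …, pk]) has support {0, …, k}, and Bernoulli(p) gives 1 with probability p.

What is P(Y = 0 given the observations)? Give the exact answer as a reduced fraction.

P(Y = 0 | obs) = 1/5

Enumerate traces; 8 have nonzero weight after conditioning:
  (Y=0, Z=1, X=0, W=1) weight 1/240
  (Y=0, Z=1, X=1, W=1) weight 1/60
  (Y=0, Z=1, X=2, W=1) weight 1/80
  (Y=0, Z=1, X=3, W=1) weight 1/60
  (Y=1, Z=0, X=0, W=1) weight 2/55
  (Y=1, Z=0, X=1, W=1) weight 4/55
  (Y=1, Z=0, X=2, W=1) weight 2/55
  (Y=1, Z=0, X=3, W=1) weight 3/55
Group by Y:
  weight(Y=0) = 1/20
  weight(Y=1) = 1/5
Total weight = 1/20 + 1/5 = 1/4
P(Y=0 | obs) = 1/20 / 1/4 = 1/5
P(Y=1 | obs) = 1/5 / 1/4 = 4/5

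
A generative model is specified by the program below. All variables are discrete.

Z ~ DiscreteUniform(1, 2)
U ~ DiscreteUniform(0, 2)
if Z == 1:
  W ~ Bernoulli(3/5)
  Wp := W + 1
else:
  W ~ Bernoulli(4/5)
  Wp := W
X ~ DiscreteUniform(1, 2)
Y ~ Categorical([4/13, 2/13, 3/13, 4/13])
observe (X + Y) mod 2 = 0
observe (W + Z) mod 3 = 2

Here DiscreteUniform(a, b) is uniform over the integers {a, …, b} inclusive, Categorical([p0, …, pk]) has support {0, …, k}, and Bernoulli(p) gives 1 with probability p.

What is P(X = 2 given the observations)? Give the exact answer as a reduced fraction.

P(X = 2 | obs) = 7/13

Enumerate traces; 24 have nonzero weight after conditioning:
  (Z=1, U=0, W=1, X=1, Y=1) weight 1/130
  (Z=1, U=0, W=1, X=1, Y=3) weight 1/65
  (Z=1, U=0, W=1, X=2, Y=0) weight 1/65
  (Z=1, U=0, W=1, X=2, Y=2) weight 3/260
  (Z=1, U=1, W=1, X=1, Y=1) weight 1/130
  (Z=1, U=1, W=1, X=1, Y=3) weight 1/65
  (Z=1, U=1, W=1, X=2, Y=0) weight 1/65
  (Z=1, U=1, W=1, X=2, Y=2) weight 3/260
  … 16 more
Group by X:
  weight(X=1) = 6/65
  weight(X=2) = 7/65
Total weight = 6/65 + 7/65 = 1/5
P(X=1 | obs) = 6/65 / 1/5 = 6/13
P(X=2 | obs) = 7/65 / 1/5 = 7/13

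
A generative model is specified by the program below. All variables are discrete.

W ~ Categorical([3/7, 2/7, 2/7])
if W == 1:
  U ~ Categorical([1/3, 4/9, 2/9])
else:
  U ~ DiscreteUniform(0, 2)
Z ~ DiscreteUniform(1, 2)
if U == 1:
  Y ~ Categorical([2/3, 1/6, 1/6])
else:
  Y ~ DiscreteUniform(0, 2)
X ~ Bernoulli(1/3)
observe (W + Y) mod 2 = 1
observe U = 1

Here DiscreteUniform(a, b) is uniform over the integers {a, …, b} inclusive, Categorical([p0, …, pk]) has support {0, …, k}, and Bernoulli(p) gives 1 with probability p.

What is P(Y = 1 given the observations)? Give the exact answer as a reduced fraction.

P(Y = 1 | obs) = 3/11

Enumerate traces; 16 have nonzero weight after conditioning:
  (W=0, U=1, Z=1, Y=1, X=0) weight 1/126
  (W=0, U=1, Z=1, Y=1, X=1) weight 1/252
  (W=0, U=1, Z=2, Y=1, X=0) weight 1/126
  (W=0, U=1, Z=2, Y=1, X=1) weight 1/252
  (W=1, U=1, Z=1, Y=0, X=0) weight 16/567
  (W=1, U=1, Z=1, Y=0, X=1) weight 8/567
  (W=1, U=1, Z=1, Y=2, X=0) weight 4/567
  (W=1, U=1, Z=1, Y=2, X=1) weight 2/567
  … 8 more
Group by Y:
  weight(Y=0) = 16/189
  weight(Y=1) = 5/126
  weight(Y=2) = 4/189
Total weight = 16/189 + 5/126 + 4/189 = 55/378
P(Y=0 | obs) = 16/189 / 55/378 = 32/55
P(Y=1 | obs) = 5/126 / 55/378 = 3/11
P(Y=2 | obs) = 4/189 / 55/378 = 8/55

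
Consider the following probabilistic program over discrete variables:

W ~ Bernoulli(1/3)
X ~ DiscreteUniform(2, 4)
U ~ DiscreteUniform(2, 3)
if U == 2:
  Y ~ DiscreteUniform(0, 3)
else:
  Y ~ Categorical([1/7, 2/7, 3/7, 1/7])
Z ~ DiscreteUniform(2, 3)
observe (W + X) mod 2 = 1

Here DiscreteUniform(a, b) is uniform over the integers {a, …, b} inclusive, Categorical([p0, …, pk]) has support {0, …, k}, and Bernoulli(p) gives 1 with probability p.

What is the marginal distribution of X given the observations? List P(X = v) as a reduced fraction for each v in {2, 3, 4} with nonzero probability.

Enumerate traces; 48 have nonzero weight after conditioning:
  (W=0, X=3, U=2, Y=0, Z=2) weight 1/72
  (W=0, X=3, U=2, Y=0, Z=3) weight 1/72
  (W=0, X=3, U=2, Y=1, Z=2) weight 1/72
  (W=0, X=3, U=2, Y=1, Z=3) weight 1/72
  (W=0, X=3, U=2, Y=2, Z=2) weight 1/72
  (W=0, X=3, U=2, Y=2, Z=3) weight 1/72
  (W=0, X=3, U=2, Y=3, Z=2) weight 1/72
  (W=0, X=3, U=2, Y=3, Z=3) weight 1/72
  (W=1, X=2, U=2, Y=0, Z=2) weight 1/144
  (W=1, X=4, U=2, Y=0, Z=2) weight 1/144
  … 38 more
Group by X:
  weight(X=2) = 1/9
  weight(X=3) = 2/9
  weight(X=4) = 1/9
Total weight = 1/9 + 2/9 + 1/9 = 4/9
P(X=2 | obs) = 1/9 / 4/9 = 1/4
P(X=3 | obs) = 2/9 / 4/9 = 1/2
P(X=4 | obs) = 1/9 / 4/9 = 1/4

P(X=2) = 1/4, P(X=3) = 1/2, P(X=4) = 1/4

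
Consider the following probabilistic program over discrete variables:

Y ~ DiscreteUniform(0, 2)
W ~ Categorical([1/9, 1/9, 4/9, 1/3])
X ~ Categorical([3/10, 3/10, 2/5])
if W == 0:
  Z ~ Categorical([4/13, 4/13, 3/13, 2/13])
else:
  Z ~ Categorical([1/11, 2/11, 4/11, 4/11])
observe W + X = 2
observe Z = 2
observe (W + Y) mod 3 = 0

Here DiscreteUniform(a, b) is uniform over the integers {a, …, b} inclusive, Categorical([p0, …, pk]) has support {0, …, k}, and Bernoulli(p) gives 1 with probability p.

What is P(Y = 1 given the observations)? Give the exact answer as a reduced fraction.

P(Y = 1 | obs) = 13/19

Enumerate traces; 3 have nonzero weight after conditioning:
  (Y=0, W=0, X=2, Z=2) weight 2/585
  (Y=1, W=2, X=0, Z=2) weight 8/495
  (Y=2, W=1, X=1, Z=2) weight 2/495
Group by Y:
  weight(Y=0) = 2/585
  weight(Y=1) = 8/495
  weight(Y=2) = 2/495
Total weight = 2/585 + 8/495 + 2/495 = 152/6435
P(Y=0 | obs) = 2/585 / 152/6435 = 11/76
P(Y=1 | obs) = 8/495 / 152/6435 = 13/19
P(Y=2 | obs) = 2/495 / 152/6435 = 13/76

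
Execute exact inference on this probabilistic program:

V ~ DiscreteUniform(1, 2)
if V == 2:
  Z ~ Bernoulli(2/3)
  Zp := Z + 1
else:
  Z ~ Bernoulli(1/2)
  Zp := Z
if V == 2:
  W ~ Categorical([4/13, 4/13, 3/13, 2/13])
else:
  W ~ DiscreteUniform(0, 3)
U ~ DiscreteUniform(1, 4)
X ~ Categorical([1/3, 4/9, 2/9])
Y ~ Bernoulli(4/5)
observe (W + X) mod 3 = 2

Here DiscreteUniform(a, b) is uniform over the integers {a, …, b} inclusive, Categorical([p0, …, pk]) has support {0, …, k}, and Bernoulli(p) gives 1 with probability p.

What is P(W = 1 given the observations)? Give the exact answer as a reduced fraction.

P(W = 1 | obs) = 116/291

Enumerate traces; 128 have nonzero weight after conditioning:
  (V=1, Z=0, W=0, U=1, X=2, Y=0) weight 1/1440
  (V=1, Z=0, W=0, U=1, X=2, Y=1) weight 1/360
  (V=1, Z=0, W=0, U=2, X=2, Y=0) weight 1/1440
  (V=1, Z=0, W=0, U=2, X=2, Y=1) weight 1/360
  (V=1, Z=0, W=0, U=3, X=2, Y=0) weight 1/1440
  (V=1, Z=0, W=0, U=3, X=2, Y=1) weight 1/360
  (V=1, Z=0, W=0, U=4, X=2, Y=0) weight 1/1440
  (V=1, Z=0, W=0, U=4, X=2, Y=1) weight 1/360
  (V=1, Z=0, W=1, U=1, X=1, Y=0) weight 1/720
  (V=1, Z=0, W=2, U=1, X=0, Y=0) weight 1/960
  … 118 more
Group by W:
  weight(W=0) = 29/468
  weight(W=1) = 29/234
  weight(W=2) = 25/312
  weight(W=3) = 7/156
Total weight = 29/468 + 29/234 + 25/312 + 7/156 = 97/312
P(W=0 | obs) = 29/468 / 97/312 = 58/291
P(W=1 | obs) = 29/234 / 97/312 = 116/291
P(W=2 | obs) = 25/312 / 97/312 = 25/97
P(W=3 | obs) = 7/156 / 97/312 = 14/97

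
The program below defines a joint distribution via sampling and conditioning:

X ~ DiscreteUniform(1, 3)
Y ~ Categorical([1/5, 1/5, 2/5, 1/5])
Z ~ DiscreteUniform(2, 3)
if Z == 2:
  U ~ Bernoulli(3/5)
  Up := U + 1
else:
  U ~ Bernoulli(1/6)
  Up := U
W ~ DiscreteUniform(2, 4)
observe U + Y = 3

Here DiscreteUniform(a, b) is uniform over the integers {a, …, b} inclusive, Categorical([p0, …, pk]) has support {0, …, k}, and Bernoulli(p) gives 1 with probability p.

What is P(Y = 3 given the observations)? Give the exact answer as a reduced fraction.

P(Y = 3 | obs) = 37/83

Enumerate traces; 36 have nonzero weight after conditioning:
  (X=1, Y=2, Z=2, U=1, W=2) weight 1/75
  (X=1, Y=2, Z=2, U=1, W=3) weight 1/75
  (X=1, Y=2, Z=2, U=1, W=4) weight 1/75
  (X=1, Y=2, Z=3, U=1, W=2) weight 1/270
  (X=1, Y=2, Z=3, U=1, W=3) weight 1/270
  (X=1, Y=2, Z=3, U=1, W=4) weight 1/270
  (X=1, Y=3, Z=2, U=0, W=2) weight 1/225
  (X=1, Y=3, Z=2, U=0, W=3) weight 1/225
  … 28 more
Group by Y:
  weight(Y=2) = 23/150
  weight(Y=3) = 37/300
Total weight = 23/150 + 37/300 = 83/300
P(Y=2 | obs) = 23/150 / 83/300 = 46/83
P(Y=3 | obs) = 37/300 / 83/300 = 37/83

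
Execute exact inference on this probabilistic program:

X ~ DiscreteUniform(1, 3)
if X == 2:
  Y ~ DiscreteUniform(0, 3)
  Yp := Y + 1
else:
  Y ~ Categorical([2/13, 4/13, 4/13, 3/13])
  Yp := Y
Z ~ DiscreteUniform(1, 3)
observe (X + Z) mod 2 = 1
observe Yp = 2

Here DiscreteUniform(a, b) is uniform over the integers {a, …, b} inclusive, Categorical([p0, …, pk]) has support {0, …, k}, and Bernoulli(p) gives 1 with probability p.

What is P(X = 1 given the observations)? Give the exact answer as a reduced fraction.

Enumerate traces; 4 have nonzero weight after conditioning:
  (X=1, Y=2, Z=2) weight 4/117
  (X=2, Y=1, Z=1) weight 1/36
  (X=2, Y=1, Z=3) weight 1/36
  (X=3, Y=2, Z=2) weight 4/117
Group by X:
  weight(X=1) = 4/117
  weight(X=2) = 1/18
  weight(X=3) = 4/117
Total weight = 4/117 + 1/18 + 4/117 = 29/234
P(X=1 | obs) = 4/117 / 29/234 = 8/29
P(X=2 | obs) = 1/18 / 29/234 = 13/29
P(X=3 | obs) = 4/117 / 29/234 = 8/29

P(X = 1 | obs) = 8/29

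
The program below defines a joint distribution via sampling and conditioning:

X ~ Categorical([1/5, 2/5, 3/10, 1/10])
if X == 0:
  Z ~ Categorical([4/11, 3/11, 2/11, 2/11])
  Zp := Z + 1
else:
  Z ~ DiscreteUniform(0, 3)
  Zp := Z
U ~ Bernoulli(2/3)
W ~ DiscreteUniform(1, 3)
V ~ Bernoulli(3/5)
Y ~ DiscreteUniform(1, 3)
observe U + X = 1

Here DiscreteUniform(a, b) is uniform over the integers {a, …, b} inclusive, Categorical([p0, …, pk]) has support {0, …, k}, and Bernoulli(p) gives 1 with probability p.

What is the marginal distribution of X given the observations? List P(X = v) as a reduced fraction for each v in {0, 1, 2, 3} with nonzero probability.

Enumerate traces; 144 have nonzero weight after conditioning:
  (X=0, Z=0, U=1, W=1, V=0, Y=1) weight 16/7425
  (X=0, Z=0, U=1, W=1, V=0, Y=2) weight 16/7425
  (X=0, Z=0, U=1, W=1, V=0, Y=3) weight 16/7425
  (X=0, Z=0, U=1, W=1, V=1, Y=1) weight 8/2475
  (X=0, Z=0, U=1, W=1, V=1, Y=2) weight 8/2475
  (X=0, Z=0, U=1, W=1, V=1, Y=3) weight 8/2475
  (X=0, Z=0, U=1, W=2, V=0, Y=1) weight 16/7425
  (X=0, Z=0, U=1, W=2, V=0, Y=2) weight 16/7425
  (X=1, Z=0, U=0, W=1, V=0, Y=1) weight 1/675
  … 135 more
Group by X:
  weight(X=0) = 2/15
  weight(X=1) = 2/15
Total weight = 2/15 + 2/15 = 4/15
P(X=0 | obs) = 2/15 / 4/15 = 1/2
P(X=1 | obs) = 2/15 / 4/15 = 1/2

P(X=0) = 1/2, P(X=1) = 1/2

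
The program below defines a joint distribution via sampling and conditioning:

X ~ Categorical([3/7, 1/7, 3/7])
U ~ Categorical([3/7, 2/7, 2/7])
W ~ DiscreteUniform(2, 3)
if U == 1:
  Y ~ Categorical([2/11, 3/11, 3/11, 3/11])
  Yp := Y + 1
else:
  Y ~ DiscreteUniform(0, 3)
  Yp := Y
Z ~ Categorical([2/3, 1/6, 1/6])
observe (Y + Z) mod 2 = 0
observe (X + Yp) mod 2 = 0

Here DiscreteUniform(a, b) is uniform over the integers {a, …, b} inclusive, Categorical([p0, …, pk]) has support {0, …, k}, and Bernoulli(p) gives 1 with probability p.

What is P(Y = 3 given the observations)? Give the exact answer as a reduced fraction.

Enumerate traces; 56 have nonzero weight after conditioning:
  (X=0, U=0, W=2, Y=0, Z=0) weight 3/196
  (X=0, U=0, W=2, Y=0, Z=2) weight 3/784
  (X=0, U=0, W=2, Y=2, Z=0) weight 3/196
  (X=0, U=0, W=2, Y=2, Z=2) weight 3/784
  (X=0, U=0, W=3, Y=0, Z=0) weight 3/196
  (X=0, U=0, W=3, Y=0, Z=2) weight 3/784
  (X=0, U=0, W=3, Y=2, Z=0) weight 3/196
  (X=0, U=0, W=3, Y=2, Z=2) weight 3/784
  (X=0, U=1, W=2, Y=1, Z=1) weight 3/1078
  (X=0, U=1, W=2, Y=3, Z=1) weight 3/1078
  … 46 more
Group by Y:
  weight(Y=0) = 865/6468
  weight(Y=1) = 199/12936
  weight(Y=2) = 295/2156
  weight(Y=3) = 199/12936
Total weight = 865/6468 + 199/12936 + 295/2156 + 199/12936 = 1949/6468
P(Y=0 | obs) = 865/6468 / 1949/6468 = 865/1949
P(Y=1 | obs) = 199/12936 / 1949/6468 = 199/3898
P(Y=2 | obs) = 295/2156 / 1949/6468 = 885/1949
P(Y=3 | obs) = 199/12936 / 1949/6468 = 199/3898

P(Y = 3 | obs) = 199/3898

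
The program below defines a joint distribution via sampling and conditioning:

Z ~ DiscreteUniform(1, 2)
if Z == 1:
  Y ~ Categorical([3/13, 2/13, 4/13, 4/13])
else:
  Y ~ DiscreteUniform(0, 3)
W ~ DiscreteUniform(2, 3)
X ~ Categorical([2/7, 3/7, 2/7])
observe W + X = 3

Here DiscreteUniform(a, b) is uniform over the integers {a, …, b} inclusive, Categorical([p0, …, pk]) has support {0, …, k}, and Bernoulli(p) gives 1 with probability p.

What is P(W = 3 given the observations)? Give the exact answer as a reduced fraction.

P(W = 3 | obs) = 2/5

Enumerate traces; 16 have nonzero weight after conditioning:
  (Z=1, Y=0, W=2, X=1) weight 9/364
  (Z=1, Y=0, W=3, X=0) weight 3/182
  (Z=1, Y=1, W=2, X=1) weight 3/182
  (Z=1, Y=1, W=3, X=0) weight 1/91
  (Z=1, Y=2, W=2, X=1) weight 3/91
  (Z=1, Y=2, W=3, X=0) weight 2/91
  (Z=1, Y=3, W=2, X=1) weight 3/91
  (Z=1, Y=3, W=3, X=0) weight 2/91
  … 8 more
Group by W:
  weight(W=2) = 3/14
  weight(W=3) = 1/7
Total weight = 3/14 + 1/7 = 5/14
P(W=2 | obs) = 3/14 / 5/14 = 3/5
P(W=3 | obs) = 1/7 / 5/14 = 2/5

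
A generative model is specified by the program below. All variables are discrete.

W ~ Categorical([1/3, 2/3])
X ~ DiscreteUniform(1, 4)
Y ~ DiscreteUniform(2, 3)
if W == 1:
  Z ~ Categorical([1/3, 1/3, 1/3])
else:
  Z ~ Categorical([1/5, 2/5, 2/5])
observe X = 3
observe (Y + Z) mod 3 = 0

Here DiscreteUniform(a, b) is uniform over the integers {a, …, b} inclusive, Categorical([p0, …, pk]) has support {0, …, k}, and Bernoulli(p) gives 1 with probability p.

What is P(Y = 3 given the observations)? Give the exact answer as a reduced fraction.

P(Y = 3 | obs) = 13/29

Enumerate traces; 4 have nonzero weight after conditioning:
  (W=0, X=3, Y=2, Z=1) weight 1/60
  (W=0, X=3, Y=3, Z=0) weight 1/120
  (W=1, X=3, Y=2, Z=1) weight 1/36
  (W=1, X=3, Y=3, Z=0) weight 1/36
Group by Y:
  weight(Y=2) = 2/45
  weight(Y=3) = 13/360
Total weight = 2/45 + 13/360 = 29/360
P(Y=2 | obs) = 2/45 / 29/360 = 16/29
P(Y=3 | obs) = 13/360 / 29/360 = 13/29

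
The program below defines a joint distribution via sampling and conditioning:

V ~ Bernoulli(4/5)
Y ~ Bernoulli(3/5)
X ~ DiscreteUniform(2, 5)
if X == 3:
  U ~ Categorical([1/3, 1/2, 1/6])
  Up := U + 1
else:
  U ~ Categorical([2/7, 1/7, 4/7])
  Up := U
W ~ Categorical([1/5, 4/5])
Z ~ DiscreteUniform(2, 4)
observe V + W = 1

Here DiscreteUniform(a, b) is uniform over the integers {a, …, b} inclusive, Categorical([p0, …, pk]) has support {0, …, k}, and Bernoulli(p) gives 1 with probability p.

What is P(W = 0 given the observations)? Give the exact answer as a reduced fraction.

P(W = 0 | obs) = 1/2

Enumerate traces; 144 have nonzero weight after conditioning:
  (V=0, Y=0, X=2, U=0, W=1, Z=2) weight 4/2625
  (V=0, Y=0, X=2, U=0, W=1, Z=3) weight 4/2625
  (V=0, Y=0, X=2, U=0, W=1, Z=4) weight 4/2625
  (V=0, Y=0, X=2, U=1, W=1, Z=2) weight 2/2625
  (V=0, Y=0, X=2, U=1, W=1, Z=3) weight 2/2625
  (V=0, Y=0, X=2, U=1, W=1, Z=4) weight 2/2625
  (V=0, Y=0, X=2, U=2, W=1, Z=2) weight 8/2625
  (V=0, Y=0, X=2, U=2, W=1, Z=3) weight 8/2625
  (V=1, Y=0, X=2, U=0, W=0, Z=2) weight 4/2625
  … 135 more
Group by W:
  weight(W=0) = 4/25
  weight(W=1) = 4/25
Total weight = 4/25 + 4/25 = 8/25
P(W=0 | obs) = 4/25 / 8/25 = 1/2
P(W=1 | obs) = 4/25 / 8/25 = 1/2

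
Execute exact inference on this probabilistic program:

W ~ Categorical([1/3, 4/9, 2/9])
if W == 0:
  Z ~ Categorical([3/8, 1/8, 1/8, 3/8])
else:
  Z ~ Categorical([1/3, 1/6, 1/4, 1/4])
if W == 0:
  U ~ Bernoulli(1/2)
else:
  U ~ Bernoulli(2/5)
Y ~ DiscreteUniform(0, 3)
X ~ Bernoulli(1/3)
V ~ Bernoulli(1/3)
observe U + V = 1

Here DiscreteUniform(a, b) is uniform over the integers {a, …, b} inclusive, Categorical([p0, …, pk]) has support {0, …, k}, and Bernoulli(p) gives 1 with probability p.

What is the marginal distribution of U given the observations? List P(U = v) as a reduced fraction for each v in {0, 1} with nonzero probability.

P(U=0) = 17/43, P(U=1) = 26/43

Enumerate traces; 192 have nonzero weight after conditioning:
  (W=0, Z=0, U=0, Y=0, X=0, V=1) weight 1/288
  (W=0, Z=0, U=0, Y=0, X=1, V=1) weight 1/576
  (W=0, Z=0, U=0, Y=1, X=0, V=1) weight 1/288
  (W=0, Z=0, U=0, Y=1, X=1, V=1) weight 1/576
  (W=0, Z=0, U=0, Y=2, X=0, V=1) weight 1/288
  (W=0, Z=0, U=0, Y=2, X=1, V=1) weight 1/576
  (W=0, Z=0, U=0, Y=3, X=0, V=1) weight 1/288
  (W=0, Z=0, U=0, Y=3, X=1, V=1) weight 1/576
  (W=0, Z=0, U=1, Y=0, X=0, V=0) weight 1/144
  … 183 more
Group by U:
  weight(U=0) = 17/90
  weight(U=1) = 13/45
Total weight = 17/90 + 13/45 = 43/90
P(U=0 | obs) = 17/90 / 43/90 = 17/43
P(U=1 | obs) = 13/45 / 43/90 = 26/43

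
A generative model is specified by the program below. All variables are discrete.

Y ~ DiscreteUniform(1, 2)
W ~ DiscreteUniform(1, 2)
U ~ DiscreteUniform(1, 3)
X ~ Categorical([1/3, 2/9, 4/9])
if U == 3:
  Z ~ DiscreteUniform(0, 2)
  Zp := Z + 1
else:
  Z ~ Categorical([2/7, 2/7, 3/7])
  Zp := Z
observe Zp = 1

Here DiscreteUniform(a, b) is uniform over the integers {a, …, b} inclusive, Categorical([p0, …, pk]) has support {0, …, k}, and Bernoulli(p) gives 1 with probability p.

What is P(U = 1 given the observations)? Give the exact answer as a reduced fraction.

Enumerate traces; 36 have nonzero weight after conditioning:
  (Y=1, W=1, U=1, X=0, Z=1) weight 1/126
  (Y=1, W=1, U=1, X=1, Z=1) weight 1/189
  (Y=1, W=1, U=1, X=2, Z=1) weight 2/189
  (Y=1, W=1, U=2, X=0, Z=1) weight 1/126
  (Y=1, W=1, U=2, X=1, Z=1) weight 1/189
  (Y=1, W=1, U=2, X=2, Z=1) weight 2/189
  (Y=1, W=1, U=3, X=0, Z=0) weight 1/108
  (Y=1, W=1, U=3, X=1, Z=0) weight 1/162
  … 28 more
Group by U:
  weight(U=1) = 2/21
  weight(U=2) = 2/21
  weight(U=3) = 1/9
Total weight = 2/21 + 2/21 + 1/9 = 19/63
P(U=1 | obs) = 2/21 / 19/63 = 6/19
P(U=2 | obs) = 2/21 / 19/63 = 6/19
P(U=3 | obs) = 1/9 / 19/63 = 7/19

P(U = 1 | obs) = 6/19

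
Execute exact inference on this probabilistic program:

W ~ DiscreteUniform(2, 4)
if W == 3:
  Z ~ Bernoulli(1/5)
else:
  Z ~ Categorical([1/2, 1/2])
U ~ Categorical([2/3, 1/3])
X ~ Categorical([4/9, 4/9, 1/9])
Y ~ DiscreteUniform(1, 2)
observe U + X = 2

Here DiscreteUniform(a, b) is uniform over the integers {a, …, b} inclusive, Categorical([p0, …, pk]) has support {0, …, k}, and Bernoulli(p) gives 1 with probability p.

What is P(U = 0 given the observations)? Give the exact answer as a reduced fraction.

P(U = 0 | obs) = 1/3

Enumerate traces; 24 have nonzero weight after conditioning:
  (W=2, Z=0, U=0, X=2, Y=1) weight 1/162
  (W=2, Z=0, U=0, X=2, Y=2) weight 1/162
  (W=2, Z=0, U=1, X=1, Y=1) weight 1/81
  (W=2, Z=0, U=1, X=1, Y=2) weight 1/81
  (W=2, Z=1, U=0, X=2, Y=1) weight 1/162
  (W=2, Z=1, U=0, X=2, Y=2) weight 1/162
  (W=2, Z=1, U=1, X=1, Y=1) weight 1/81
  (W=2, Z=1, U=1, X=1, Y=2) weight 1/81
  … 16 more
Group by U:
  weight(U=0) = 2/27
  weight(U=1) = 4/27
Total weight = 2/27 + 4/27 = 2/9
P(U=0 | obs) = 2/27 / 2/9 = 1/3
P(U=1 | obs) = 4/27 / 2/9 = 2/3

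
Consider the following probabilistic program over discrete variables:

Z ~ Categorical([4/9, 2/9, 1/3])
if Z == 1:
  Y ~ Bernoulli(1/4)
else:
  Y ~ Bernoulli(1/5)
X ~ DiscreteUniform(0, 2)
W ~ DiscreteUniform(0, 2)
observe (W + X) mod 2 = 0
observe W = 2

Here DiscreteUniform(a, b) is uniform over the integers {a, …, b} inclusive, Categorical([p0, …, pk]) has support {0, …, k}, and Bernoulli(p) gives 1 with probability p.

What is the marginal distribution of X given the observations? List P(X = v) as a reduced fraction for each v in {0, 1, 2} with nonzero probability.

P(X=0) = 1/2, P(X=2) = 1/2

Enumerate traces; 12 have nonzero weight after conditioning:
  (Z=0, Y=0, X=0, W=2) weight 16/405
  (Z=0, Y=0, X=2, W=2) weight 16/405
  (Z=0, Y=1, X=0, W=2) weight 4/405
  (Z=0, Y=1, X=2, W=2) weight 4/405
  (Z=1, Y=0, X=0, W=2) weight 1/54
  (Z=1, Y=0, X=2, W=2) weight 1/54
  (Z=1, Y=1, X=0, W=2) weight 1/162
  (Z=1, Y=1, X=2, W=2) weight 1/162
  … 4 more
Group by X:
  weight(X=0) = 1/9
  weight(X=2) = 1/9
Total weight = 1/9 + 1/9 = 2/9
P(X=0 | obs) = 1/9 / 2/9 = 1/2
P(X=2 | obs) = 1/9 / 2/9 = 1/2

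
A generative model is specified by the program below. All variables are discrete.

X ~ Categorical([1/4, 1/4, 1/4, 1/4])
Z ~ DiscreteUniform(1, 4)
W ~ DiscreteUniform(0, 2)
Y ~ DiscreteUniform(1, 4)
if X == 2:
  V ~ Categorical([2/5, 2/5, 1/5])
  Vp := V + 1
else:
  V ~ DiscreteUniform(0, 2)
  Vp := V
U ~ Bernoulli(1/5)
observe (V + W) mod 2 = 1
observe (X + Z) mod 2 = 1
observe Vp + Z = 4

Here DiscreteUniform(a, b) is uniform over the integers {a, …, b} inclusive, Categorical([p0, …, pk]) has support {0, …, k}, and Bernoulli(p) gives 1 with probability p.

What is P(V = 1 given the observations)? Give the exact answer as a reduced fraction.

P(V = 1 | obs) = 10/39

Enumerate traces; 64 have nonzero weight after conditioning:
  (X=0, Z=3, W=0, Y=1, V=1, U=0) weight 1/720
  (X=0, Z=3, W=0, Y=1, V=1, U=1) weight 1/2880
  (X=0, Z=3, W=0, Y=2, V=1, U=0) weight 1/720
  (X=0, Z=3, W=0, Y=2, V=1, U=1) weight 1/2880
  (X=0, Z=3, W=0, Y=3, V=1, U=0) weight 1/720
  (X=0, Z=3, W=0, Y=3, V=1, U=1) weight 1/2880
  (X=0, Z=3, W=0, Y=4, V=1, U=0) weight 1/720
  (X=0, Z=3, W=0, Y=4, V=1, U=1) weight 1/2880
  (X=1, Z=2, W=1, Y=1, V=2, U=0) weight 1/720
  (X=1, Z=4, W=1, Y=1, V=0, U=0) weight 1/720
  … 54 more
Group by V:
  weight(V=0) = 1/45
  weight(V=1) = 1/72
  weight(V=2) = 13/720
Total weight = 1/45 + 1/72 + 13/720 = 13/240
P(V=0 | obs) = 1/45 / 13/240 = 16/39
P(V=1 | obs) = 1/72 / 13/240 = 10/39
P(V=2 | obs) = 13/720 / 13/240 = 1/3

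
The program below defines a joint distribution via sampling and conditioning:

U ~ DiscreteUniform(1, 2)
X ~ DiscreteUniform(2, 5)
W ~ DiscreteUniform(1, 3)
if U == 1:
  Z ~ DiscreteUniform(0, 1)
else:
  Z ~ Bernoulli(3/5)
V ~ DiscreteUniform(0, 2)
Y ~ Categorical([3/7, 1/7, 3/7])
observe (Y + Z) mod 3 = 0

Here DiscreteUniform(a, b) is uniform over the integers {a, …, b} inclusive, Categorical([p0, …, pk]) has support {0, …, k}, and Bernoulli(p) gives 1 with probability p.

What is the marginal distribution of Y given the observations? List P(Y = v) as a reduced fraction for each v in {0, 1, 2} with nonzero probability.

Enumerate traces; 144 have nonzero weight after conditioning:
  (U=1, X=2, W=1, Z=0, V=0, Y=0) weight 1/336
  (U=1, X=2, W=1, Z=0, V=1, Y=0) weight 1/336
  (U=1, X=2, W=1, Z=0, V=2, Y=0) weight 1/336
  (U=1, X=2, W=1, Z=1, V=0, Y=2) weight 1/336
  (U=1, X=2, W=1, Z=1, V=1, Y=2) weight 1/336
  (U=1, X=2, W=1, Z=1, V=2, Y=2) weight 1/336
  (U=1, X=2, W=2, Z=0, V=0, Y=0) weight 1/336
  (U=1, X=2, W=2, Z=0, V=1, Y=0) weight 1/336
  … 136 more
Group by Y:
  weight(Y=0) = 27/140
  weight(Y=2) = 33/140
Total weight = 27/140 + 33/140 = 3/7
P(Y=0 | obs) = 27/140 / 3/7 = 9/20
P(Y=2 | obs) = 33/140 / 3/7 = 11/20

P(Y=0) = 9/20, P(Y=2) = 11/20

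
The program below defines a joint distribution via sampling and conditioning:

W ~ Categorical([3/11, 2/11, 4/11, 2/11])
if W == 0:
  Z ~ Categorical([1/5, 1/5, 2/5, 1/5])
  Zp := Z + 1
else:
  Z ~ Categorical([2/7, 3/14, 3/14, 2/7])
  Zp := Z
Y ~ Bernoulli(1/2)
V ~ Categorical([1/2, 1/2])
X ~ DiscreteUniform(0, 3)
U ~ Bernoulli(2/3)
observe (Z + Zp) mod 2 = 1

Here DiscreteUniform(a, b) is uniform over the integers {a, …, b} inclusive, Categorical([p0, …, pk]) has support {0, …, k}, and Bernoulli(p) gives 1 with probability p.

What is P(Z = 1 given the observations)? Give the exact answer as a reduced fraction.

Enumerate traces; 128 have nonzero weight after conditioning:
  (W=0, Z=0, Y=0, V=0, X=0, U=0) weight 1/880
  (W=0, Z=0, Y=0, V=0, X=0, U=1) weight 1/440
  (W=0, Z=0, Y=0, V=0, X=1, U=0) weight 1/880
  (W=0, Z=0, Y=0, V=0, X=1, U=1) weight 1/440
  (W=0, Z=0, Y=0, V=0, X=2, U=0) weight 1/880
  (W=0, Z=0, Y=0, V=0, X=2, U=1) weight 1/440
  (W=0, Z=0, Y=0, V=0, X=3, U=0) weight 1/880
  (W=0, Z=0, Y=0, V=0, X=3, U=1) weight 1/440
  (W=0, Z=1, Y=0, V=0, X=0, U=0) weight 1/880
  (W=0, Z=2, Y=0, V=0, X=0, U=0) weight 1/440
  … 118 more
Group by Z:
  weight(Z=0) = 3/55
  weight(Z=1) = 3/55
  weight(Z=2) = 6/55
  weight(Z=3) = 3/55
Total weight = 3/55 + 3/55 + 6/55 + 3/55 = 3/11
P(Z=0 | obs) = 3/55 / 3/11 = 1/5
P(Z=1 | obs) = 3/55 / 3/11 = 1/5
P(Z=2 | obs) = 6/55 / 3/11 = 2/5
P(Z=3 | obs) = 3/55 / 3/11 = 1/5

P(Z = 1 | obs) = 1/5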